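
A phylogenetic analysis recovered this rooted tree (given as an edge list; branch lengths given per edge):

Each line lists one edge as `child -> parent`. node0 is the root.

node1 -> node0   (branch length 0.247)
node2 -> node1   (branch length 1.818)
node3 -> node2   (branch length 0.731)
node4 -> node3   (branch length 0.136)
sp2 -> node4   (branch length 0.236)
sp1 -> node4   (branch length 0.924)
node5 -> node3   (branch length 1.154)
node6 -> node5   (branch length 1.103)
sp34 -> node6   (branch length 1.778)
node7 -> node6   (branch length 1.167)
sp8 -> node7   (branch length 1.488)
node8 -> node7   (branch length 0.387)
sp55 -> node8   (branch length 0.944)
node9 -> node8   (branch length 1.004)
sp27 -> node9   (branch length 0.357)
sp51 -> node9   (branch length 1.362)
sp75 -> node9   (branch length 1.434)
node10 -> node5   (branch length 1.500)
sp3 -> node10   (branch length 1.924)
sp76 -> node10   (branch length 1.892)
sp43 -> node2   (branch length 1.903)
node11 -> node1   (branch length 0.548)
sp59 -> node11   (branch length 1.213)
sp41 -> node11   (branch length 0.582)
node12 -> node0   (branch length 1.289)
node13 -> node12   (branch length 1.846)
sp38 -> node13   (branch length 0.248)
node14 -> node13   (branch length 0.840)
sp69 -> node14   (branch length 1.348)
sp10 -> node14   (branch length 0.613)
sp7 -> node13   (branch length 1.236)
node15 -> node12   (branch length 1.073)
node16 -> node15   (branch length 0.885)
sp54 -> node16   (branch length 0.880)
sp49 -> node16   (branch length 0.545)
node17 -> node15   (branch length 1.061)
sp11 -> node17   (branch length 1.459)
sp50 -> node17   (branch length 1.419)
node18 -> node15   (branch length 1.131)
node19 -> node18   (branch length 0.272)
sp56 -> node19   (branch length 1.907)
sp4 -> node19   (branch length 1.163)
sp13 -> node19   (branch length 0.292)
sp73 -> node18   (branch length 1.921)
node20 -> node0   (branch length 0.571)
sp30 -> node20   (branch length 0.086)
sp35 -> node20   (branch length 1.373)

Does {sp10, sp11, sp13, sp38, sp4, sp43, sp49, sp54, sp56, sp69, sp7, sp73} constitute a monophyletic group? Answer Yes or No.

The MRCA of the listed taxa is the root, so the smallest clade containing them is the whole tree.
That clade also contains sp1, sp2, sp27, sp3, sp30, sp34, sp35, sp41, sp50, sp51, sp55, sp59, sp75, sp76, sp8, which are not in the proposed group, so the group is not monophyletic.

No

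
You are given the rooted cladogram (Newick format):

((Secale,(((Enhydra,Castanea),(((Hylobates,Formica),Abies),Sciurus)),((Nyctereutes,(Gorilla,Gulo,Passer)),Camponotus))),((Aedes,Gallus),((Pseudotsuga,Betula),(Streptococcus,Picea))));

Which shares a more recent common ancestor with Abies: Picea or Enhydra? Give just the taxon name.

The MRCA of Abies and Enhydra subtends ((Enhydra,Castanea),(((Hylobates,Formica),Abies),Sciurus)) (6 taxa).
The MRCA of Abies and Picea is the root, subtending the entire tree (18 taxa).
The first is nested inside the second, so Abies shares a more recent common ancestor with Enhydra.

Enhydra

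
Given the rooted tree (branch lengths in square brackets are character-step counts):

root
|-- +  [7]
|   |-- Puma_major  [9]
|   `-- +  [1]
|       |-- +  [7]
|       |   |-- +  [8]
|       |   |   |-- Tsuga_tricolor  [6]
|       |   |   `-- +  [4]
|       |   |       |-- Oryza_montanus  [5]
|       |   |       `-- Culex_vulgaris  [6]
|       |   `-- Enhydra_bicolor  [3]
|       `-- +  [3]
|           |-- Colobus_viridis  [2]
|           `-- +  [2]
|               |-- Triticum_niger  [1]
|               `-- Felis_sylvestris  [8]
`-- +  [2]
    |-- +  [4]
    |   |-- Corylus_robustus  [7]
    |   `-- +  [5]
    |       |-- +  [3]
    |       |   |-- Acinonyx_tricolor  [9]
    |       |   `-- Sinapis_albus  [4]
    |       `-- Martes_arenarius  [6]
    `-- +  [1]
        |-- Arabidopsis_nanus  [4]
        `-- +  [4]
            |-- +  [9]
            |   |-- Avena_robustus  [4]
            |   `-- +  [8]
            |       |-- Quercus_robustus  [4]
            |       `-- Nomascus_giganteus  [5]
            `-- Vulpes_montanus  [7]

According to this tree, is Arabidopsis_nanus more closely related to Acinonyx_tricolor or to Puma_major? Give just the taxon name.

The MRCA of Arabidopsis_nanus and Acinonyx_tricolor subtends ((Corylus_robustus,((Acinonyx_tricolor,Sinapis_albus),Martes_arenarius)),(Arabidopsis_nanus,((Avena_robustus,(Quercus_robustus,Nomascus_giganteus)),Vulpes_montanus))) (9 taxa).
The MRCA of Arabidopsis_nanus and Puma_major is the root, subtending the entire tree (17 taxa).
The first is nested inside the second, so Arabidopsis_nanus shares a more recent common ancestor with Acinonyx_tricolor.

Acinonyx_tricolor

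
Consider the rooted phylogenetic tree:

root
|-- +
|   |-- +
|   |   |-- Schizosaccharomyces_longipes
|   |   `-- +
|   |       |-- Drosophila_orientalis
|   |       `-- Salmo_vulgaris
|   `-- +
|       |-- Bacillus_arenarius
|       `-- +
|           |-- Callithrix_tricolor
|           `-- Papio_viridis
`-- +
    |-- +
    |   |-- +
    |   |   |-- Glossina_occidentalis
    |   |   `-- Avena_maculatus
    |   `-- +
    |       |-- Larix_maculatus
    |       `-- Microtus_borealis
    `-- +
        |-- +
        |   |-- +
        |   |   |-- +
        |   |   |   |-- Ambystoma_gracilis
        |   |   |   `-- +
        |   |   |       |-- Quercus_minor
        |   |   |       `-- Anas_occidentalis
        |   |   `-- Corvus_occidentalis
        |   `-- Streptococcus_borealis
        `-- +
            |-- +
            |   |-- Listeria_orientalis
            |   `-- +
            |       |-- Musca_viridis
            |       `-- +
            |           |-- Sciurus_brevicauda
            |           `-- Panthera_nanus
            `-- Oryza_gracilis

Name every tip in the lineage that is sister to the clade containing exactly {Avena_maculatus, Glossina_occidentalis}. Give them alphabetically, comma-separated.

The clade containing exactly {Avena_maculatus, Glossina_occidentalis} attaches to the tree at the node subtending ((Glossina_occidentalis,Avena_maculatus),(Larix_maculatus,Microtus_borealis)).
The other lineage descending from that same node — the sister group — is (Larix_maculatus,Microtus_borealis); its 2 tips in alphabetical order are the answer.

Larix_maculatus, Microtus_borealis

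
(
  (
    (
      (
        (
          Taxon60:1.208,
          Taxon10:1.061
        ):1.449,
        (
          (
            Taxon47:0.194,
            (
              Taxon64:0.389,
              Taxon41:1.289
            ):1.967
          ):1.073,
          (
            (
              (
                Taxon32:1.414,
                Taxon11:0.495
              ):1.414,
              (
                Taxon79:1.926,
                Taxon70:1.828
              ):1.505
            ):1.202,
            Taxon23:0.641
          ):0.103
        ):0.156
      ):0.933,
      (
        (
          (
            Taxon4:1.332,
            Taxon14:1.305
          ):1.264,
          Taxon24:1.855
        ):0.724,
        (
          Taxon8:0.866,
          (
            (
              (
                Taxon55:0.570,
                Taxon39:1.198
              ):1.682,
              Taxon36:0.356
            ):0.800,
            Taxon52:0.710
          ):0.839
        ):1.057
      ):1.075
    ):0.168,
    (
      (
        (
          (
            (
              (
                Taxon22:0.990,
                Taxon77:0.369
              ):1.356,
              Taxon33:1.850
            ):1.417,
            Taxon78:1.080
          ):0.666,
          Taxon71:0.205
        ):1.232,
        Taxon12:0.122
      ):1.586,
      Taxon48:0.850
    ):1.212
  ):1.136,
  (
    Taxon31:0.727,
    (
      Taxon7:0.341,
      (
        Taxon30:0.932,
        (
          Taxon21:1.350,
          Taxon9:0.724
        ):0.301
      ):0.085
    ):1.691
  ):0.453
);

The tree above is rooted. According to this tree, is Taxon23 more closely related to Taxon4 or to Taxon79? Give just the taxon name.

Taxon79

The MRCA of Taxon23 and Taxon79 subtends (((Taxon32,Taxon11),(Taxon79,Taxon70)),Taxon23) (5 taxa).
The MRCA of Taxon23 and Taxon4 subtends (((Taxon60,Taxon10),((Taxon47,(Taxon64,Taxon41)),(((Taxon32,Taxon11),(Taxon79,Taxon70)),Taxon23))),(((Taxon4,Taxon14),Taxon24),(Taxon8,(((Taxon55,Taxon39),Taxon36),Taxon52)))) (18 taxa).
The first is nested inside the second, so Taxon23 shares a more recent common ancestor with Taxon79.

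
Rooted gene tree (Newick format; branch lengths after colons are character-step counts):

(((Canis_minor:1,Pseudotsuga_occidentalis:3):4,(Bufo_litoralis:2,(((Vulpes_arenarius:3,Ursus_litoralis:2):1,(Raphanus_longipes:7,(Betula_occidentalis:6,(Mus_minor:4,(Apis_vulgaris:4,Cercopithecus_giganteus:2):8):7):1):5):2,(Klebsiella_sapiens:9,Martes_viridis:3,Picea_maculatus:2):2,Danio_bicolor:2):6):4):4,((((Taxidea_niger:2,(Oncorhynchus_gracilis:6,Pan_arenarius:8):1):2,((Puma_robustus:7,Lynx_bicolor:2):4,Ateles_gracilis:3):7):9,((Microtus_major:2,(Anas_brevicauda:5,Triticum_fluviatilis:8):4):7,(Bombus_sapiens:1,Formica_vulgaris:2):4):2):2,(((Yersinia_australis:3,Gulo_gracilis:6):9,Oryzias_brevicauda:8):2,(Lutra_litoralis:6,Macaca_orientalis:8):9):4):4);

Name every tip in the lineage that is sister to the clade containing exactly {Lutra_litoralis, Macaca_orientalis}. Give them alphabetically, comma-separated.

Gulo_gracilis, Oryzias_brevicauda, Yersinia_australis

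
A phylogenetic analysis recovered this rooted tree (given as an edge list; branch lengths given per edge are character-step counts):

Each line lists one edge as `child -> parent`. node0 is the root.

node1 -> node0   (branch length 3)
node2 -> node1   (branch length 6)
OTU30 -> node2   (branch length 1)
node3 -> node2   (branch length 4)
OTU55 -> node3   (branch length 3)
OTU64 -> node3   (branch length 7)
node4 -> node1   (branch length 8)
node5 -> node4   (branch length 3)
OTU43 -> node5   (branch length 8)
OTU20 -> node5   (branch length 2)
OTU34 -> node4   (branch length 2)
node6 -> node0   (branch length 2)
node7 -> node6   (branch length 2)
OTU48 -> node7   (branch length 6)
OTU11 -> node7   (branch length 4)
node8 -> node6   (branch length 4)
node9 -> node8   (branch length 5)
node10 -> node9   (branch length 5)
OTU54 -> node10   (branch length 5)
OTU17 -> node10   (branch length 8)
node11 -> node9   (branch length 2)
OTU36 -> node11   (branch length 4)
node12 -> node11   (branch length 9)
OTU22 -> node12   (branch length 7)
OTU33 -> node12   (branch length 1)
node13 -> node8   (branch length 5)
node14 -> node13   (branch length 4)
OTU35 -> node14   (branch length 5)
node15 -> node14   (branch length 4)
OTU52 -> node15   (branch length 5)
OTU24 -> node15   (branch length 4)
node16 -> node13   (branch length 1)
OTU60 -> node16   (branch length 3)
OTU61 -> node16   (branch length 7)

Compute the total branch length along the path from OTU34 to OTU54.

34

The path runs OTU34 → … → MRCA → … → OTU54; the MRCA is the root of the tree.
Branch lengths along that path: 2 + 8 + 3 + 2 + 4 + 5 + 5 + 5 = 34.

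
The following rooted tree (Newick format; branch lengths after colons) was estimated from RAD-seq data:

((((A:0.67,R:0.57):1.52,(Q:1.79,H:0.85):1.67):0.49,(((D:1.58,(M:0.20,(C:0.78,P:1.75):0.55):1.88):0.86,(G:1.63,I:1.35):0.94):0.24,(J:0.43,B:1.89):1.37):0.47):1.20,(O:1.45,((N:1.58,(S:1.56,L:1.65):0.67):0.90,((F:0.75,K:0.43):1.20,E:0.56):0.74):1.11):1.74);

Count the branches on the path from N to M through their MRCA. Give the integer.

10

The MRCA of N and M is the root of the tree.
From N up to that node: 4 branches. From M up to the same node: 6 branches. Total: 4 + 6 = 10.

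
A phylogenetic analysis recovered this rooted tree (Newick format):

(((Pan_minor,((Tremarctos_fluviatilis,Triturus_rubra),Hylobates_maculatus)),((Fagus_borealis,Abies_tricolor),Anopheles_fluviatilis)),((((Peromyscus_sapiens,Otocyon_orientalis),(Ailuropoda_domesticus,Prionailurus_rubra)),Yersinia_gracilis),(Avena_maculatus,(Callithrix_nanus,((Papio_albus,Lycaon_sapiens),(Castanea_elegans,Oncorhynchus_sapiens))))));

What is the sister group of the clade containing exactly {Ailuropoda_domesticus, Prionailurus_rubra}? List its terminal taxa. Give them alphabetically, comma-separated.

Otocyon_orientalis, Peromyscus_sapiens

The clade containing exactly {Ailuropoda_domesticus, Prionailurus_rubra} attaches to the tree at the node subtending ((Peromyscus_sapiens,Otocyon_orientalis),(Ailuropoda_domesticus,Prionailurus_rubra)).
The other lineage descending from that same node — the sister group — is (Peromyscus_sapiens,Otocyon_orientalis); its 2 tips in alphabetical order are the answer.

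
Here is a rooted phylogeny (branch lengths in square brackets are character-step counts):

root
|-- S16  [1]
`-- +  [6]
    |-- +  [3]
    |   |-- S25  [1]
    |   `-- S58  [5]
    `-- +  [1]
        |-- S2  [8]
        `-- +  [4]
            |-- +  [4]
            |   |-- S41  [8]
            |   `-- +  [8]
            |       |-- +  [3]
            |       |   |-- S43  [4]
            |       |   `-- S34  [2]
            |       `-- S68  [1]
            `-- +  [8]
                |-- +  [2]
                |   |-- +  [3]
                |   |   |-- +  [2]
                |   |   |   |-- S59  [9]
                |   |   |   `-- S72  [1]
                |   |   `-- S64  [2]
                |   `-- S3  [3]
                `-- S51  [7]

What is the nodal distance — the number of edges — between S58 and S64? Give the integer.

8

The MRCA of S58 and S64 is the node subtending ((S25,S58),(S2,((S41,((S43,S34),S68)),((((S59,S72),S64),S3),S51)))).
From S58 up to that node: 2 branches. From S64 up to the same node: 6 branches. Total: 2 + 6 = 8.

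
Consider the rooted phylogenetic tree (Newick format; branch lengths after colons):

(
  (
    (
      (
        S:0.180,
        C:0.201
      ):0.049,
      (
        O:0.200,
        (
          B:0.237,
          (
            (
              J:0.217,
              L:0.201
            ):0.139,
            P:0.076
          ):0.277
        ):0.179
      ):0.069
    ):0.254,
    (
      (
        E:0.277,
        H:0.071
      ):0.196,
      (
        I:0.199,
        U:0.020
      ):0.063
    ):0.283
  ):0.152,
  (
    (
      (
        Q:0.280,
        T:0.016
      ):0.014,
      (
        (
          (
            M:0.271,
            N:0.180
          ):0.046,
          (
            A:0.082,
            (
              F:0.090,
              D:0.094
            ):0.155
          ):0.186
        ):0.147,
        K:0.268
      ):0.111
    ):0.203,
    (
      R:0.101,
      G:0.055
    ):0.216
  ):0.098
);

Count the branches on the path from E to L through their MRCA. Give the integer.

The MRCA of E and L is the node subtending (((S,C),(O,(B,((J,L),P)))),((E,H),(I,U))).
From E up to that node: 3 branches. From L up to the same node: 6 branches. Total: 3 + 6 = 9.

9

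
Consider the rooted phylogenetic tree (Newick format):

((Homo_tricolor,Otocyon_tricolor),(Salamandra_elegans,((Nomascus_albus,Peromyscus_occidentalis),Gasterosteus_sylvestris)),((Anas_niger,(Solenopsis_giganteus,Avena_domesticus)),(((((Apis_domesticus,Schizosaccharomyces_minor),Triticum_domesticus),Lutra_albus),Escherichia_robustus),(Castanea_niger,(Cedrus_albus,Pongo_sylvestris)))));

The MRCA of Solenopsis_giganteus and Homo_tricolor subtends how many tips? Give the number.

The MRCA of Solenopsis_giganteus and Homo_tricolor is the root, so the clade is the entire tree.
That clade contains 17 terminal taxa: Anas_niger, Apis_domesticus, Avena_domesticus, Castanea_niger, Cedrus_albus, Escherichia_robustus, Gasterosteus_sylvestris, Homo_tricolor, Lutra_albus, Nomascus_albus, Otocyon_tricolor, Peromyscus_occidentalis, Pongo_sylvestris, Salamandra_elegans, Schizosaccharomyces_minor, Solenopsis_giganteus, Triticum_domesticus.

17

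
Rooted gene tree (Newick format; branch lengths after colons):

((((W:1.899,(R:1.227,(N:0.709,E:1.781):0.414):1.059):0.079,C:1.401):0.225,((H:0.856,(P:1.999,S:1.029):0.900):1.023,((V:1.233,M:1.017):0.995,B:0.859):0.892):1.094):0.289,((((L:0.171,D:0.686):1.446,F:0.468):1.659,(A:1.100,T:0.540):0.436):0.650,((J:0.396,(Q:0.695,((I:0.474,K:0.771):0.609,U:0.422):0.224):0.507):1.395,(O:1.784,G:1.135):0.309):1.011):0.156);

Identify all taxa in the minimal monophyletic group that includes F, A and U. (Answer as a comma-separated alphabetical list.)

A, D, F, G, I, J, K, L, O, Q, T, U

Tracing F: it sits inside ((L,D),F).
Tracing A: it sits inside (A,T).
Tracing U: it sits inside ((I,K),U).
The smallest clade enclosing all 3 is ((((L,D),F),(A,T)),((J,(Q,((I,K),U))),(O,G))); the answer is its 12 terminal taxa in alphabetical order.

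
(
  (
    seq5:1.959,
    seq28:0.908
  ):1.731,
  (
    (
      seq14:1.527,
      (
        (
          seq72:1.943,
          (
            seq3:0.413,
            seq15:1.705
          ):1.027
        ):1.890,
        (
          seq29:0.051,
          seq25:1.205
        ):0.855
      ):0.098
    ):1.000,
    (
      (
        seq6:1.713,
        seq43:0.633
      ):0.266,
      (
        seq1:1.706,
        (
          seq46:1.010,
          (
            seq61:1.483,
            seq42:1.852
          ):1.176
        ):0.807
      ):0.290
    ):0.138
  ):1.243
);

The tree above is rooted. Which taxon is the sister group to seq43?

seq43 attaches to the tree at the node subtending (seq6,seq43).
The other lineage descending from that same node — the sister group — is the single tip seq6.

seq6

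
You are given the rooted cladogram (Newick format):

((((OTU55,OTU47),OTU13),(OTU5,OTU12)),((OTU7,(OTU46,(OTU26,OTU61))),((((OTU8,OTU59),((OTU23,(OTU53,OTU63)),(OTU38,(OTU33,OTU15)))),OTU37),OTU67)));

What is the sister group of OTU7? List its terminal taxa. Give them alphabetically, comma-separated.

OTU7 attaches to the tree at the node subtending (OTU7,(OTU46,(OTU26,OTU61))).
The other lineage descending from that same node — the sister group — is (OTU46,(OTU26,OTU61)); its 3 tips in alphabetical order are the answer.

OTU26, OTU46, OTU61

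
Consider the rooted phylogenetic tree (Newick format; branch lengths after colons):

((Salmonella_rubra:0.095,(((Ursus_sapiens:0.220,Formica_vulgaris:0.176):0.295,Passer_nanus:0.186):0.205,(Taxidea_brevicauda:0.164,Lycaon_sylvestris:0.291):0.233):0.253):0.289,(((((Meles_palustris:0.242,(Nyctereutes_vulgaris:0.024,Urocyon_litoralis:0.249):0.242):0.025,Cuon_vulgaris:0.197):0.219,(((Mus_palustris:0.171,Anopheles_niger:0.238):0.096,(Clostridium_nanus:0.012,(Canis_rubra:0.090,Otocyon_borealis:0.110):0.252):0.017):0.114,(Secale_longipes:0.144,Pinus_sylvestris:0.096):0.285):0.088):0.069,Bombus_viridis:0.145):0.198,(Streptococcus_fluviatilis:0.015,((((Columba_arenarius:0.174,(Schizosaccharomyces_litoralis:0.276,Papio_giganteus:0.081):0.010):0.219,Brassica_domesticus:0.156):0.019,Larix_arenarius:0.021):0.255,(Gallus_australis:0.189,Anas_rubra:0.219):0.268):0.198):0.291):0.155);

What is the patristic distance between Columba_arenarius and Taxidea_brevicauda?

2.250

The path runs Columba_arenarius → … → MRCA → … → Taxidea_brevicauda; the MRCA is the root of the tree.
Branch lengths along that path: 0.174 + 0.219 + 0.019 + 0.255 + 0.198 + 0.291 + 0.155 + 0.289 + 0.253 + 0.233 + 0.164 = 2.250.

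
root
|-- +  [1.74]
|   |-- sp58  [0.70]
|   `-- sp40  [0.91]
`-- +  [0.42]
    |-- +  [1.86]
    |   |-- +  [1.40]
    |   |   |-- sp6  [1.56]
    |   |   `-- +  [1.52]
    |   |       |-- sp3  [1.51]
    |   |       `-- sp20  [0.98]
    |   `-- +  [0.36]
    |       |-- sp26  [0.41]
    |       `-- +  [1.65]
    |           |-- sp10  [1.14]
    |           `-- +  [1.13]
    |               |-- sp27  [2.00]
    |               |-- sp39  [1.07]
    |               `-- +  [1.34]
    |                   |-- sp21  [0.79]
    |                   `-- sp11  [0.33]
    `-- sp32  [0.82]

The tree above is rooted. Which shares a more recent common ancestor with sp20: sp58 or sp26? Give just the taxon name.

sp26

The MRCA of sp20 and sp26 subtends ((sp6,(sp3,sp20)),(sp26,(sp10,(sp27,sp39,(sp21,sp11))))) (9 taxa).
The MRCA of sp20 and sp58 is the root, subtending the entire tree (12 taxa).
The first is nested inside the second, so sp20 shares a more recent common ancestor with sp26.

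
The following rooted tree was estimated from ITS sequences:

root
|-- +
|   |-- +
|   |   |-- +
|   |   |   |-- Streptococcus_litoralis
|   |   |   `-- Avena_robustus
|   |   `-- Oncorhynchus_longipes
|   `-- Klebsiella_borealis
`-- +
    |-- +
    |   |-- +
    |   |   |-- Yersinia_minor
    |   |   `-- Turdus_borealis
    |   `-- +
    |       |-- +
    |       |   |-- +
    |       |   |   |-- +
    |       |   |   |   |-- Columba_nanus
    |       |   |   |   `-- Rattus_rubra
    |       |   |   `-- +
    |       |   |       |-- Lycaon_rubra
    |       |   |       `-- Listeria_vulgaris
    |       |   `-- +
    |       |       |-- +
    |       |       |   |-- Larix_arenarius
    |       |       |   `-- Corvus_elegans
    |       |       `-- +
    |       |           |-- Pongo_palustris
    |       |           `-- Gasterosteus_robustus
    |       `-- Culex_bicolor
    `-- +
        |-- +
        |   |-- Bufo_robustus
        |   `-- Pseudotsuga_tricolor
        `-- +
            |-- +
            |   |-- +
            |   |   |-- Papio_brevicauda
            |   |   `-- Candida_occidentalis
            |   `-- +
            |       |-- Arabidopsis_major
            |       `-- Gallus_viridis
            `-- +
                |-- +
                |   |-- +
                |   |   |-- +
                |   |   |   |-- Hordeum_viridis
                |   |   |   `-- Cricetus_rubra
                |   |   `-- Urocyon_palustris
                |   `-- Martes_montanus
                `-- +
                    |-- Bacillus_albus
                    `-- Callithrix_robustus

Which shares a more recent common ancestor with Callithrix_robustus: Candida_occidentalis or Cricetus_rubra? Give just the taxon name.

Cricetus_rubra

The MRCA of Callithrix_robustus and Cricetus_rubra subtends ((((Hordeum_viridis,Cricetus_rubra),Urocyon_palustris),Martes_montanus),(Bacillus_albus,Callithrix_robustus)) (6 taxa).
The MRCA of Callithrix_robustus and Candida_occidentalis subtends (((Papio_brevicauda,Candida_occidentalis),(Arabidopsis_major,Gallus_viridis)),((((Hordeum_viridis,Cricetus_rubra),Urocyon_palustris),Martes_montanus),(Bacillus_albus,Callithrix_robustus))) (10 taxa).
The first is nested inside the second, so Callithrix_robustus shares a more recent common ancestor with Cricetus_rubra.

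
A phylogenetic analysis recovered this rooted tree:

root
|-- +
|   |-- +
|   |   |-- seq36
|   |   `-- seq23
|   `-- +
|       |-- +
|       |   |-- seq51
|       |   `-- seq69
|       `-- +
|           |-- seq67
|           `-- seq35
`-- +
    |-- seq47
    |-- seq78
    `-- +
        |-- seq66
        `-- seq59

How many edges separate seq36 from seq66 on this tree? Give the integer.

The MRCA of seq36 and seq66 is the root of the tree.
From seq36 up to that node: 3 branches. From seq66 up to the same node: 3 branches. Total: 3 + 3 = 6.

6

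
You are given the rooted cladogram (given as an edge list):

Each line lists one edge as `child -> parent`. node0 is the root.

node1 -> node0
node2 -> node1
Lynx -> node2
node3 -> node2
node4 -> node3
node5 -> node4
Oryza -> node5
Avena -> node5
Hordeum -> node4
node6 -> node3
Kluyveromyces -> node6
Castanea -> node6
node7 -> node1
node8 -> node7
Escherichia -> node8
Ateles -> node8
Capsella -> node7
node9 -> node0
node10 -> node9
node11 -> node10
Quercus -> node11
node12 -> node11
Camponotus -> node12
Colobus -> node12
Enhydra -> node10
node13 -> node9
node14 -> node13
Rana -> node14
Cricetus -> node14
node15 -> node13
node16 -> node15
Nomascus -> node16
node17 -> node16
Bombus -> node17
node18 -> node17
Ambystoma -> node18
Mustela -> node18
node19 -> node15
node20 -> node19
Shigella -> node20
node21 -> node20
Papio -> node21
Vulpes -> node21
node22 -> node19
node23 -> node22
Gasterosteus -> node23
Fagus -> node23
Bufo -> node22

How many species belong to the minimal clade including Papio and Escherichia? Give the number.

The MRCA of Papio and Escherichia is the root, so the clade is the entire tree.
That clade contains 25 terminal taxa: Ambystoma, Ateles, Avena, Bombus, Bufo, Camponotus, Capsella, Castanea, Colobus, Cricetus, Enhydra, Escherichia, Fagus, Gasterosteus, Hordeum, Kluyveromyces, Lynx, Mustela, Nomascus, Oryza, Papio, Quercus, Rana, Shigella, Vulpes.

25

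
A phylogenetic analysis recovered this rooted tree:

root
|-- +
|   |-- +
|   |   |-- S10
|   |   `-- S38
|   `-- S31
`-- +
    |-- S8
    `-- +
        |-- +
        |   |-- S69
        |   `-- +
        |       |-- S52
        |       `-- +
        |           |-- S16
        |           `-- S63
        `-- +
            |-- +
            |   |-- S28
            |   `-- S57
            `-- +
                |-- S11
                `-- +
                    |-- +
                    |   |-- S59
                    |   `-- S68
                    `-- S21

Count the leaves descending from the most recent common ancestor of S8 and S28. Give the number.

11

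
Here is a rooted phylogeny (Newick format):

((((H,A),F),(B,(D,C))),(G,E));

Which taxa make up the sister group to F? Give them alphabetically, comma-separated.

A, H

F attaches to the tree at the node subtending ((H,A),F).
The other lineage descending from that same node — the sister group — is (H,A); its 2 tips in alphabetical order are the answer.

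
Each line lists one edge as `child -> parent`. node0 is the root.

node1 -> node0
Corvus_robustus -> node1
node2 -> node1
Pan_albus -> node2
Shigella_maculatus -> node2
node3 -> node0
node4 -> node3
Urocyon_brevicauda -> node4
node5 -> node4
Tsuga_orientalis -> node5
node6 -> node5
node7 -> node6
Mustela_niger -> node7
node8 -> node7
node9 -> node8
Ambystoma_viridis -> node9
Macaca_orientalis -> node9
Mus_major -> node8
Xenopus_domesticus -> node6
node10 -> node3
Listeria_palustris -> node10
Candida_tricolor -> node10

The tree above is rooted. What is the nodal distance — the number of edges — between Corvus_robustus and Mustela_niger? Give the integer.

8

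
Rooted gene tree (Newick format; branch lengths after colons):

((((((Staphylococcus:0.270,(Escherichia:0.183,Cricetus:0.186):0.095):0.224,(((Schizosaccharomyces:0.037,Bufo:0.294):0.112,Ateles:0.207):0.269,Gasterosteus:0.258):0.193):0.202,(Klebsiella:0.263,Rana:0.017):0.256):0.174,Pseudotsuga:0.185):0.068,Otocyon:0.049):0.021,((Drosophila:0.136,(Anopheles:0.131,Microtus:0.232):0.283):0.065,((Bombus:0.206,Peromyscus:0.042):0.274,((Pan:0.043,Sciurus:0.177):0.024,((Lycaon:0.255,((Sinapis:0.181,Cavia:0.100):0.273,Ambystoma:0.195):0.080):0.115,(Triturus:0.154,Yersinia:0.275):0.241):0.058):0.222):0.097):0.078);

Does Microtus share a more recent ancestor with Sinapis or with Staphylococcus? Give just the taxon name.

The MRCA of Microtus and Sinapis subtends ((Drosophila,(Anopheles,Microtus)),((Bombus,Peromyscus),((Pan,Sciurus),((Lycaon,((Sinapis,Cavia),Ambystoma)),(Triturus,Yersinia))))) (13 taxa).
The MRCA of Microtus and Staphylococcus is the root, subtending the entire tree (24 taxa).
The first is nested inside the second, so Microtus shares a more recent common ancestor with Sinapis.

Sinapis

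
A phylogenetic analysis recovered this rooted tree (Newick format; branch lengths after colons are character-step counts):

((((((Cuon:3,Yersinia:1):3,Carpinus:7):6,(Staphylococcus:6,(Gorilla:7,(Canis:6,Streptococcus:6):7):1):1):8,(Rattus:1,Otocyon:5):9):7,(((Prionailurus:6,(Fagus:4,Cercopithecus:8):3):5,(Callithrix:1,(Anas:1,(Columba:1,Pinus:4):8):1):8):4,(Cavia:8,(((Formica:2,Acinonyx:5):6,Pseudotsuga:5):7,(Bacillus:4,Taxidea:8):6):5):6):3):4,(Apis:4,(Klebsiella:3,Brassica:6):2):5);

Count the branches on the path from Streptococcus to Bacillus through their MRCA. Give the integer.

11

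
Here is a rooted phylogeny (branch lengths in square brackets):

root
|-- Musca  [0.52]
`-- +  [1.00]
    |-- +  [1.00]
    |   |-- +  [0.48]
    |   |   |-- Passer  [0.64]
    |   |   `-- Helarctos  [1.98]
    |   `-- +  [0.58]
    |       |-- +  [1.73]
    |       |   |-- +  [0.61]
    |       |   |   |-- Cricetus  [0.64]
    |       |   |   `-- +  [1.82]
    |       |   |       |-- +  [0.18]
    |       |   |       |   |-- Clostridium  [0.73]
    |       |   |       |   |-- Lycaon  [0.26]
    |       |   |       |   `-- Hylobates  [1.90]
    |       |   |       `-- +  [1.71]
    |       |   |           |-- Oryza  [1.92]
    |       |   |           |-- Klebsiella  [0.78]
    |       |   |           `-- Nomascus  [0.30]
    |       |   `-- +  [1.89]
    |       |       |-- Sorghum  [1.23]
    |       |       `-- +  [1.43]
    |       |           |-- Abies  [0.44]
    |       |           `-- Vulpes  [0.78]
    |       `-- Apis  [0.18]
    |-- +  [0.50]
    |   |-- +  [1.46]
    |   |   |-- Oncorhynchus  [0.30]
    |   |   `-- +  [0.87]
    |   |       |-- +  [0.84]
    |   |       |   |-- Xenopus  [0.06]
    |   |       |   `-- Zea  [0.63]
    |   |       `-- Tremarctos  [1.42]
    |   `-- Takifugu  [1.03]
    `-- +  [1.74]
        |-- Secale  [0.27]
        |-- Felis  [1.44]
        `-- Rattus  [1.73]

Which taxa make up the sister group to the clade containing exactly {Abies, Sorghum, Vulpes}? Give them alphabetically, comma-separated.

Clostridium, Cricetus, Hylobates, Klebsiella, Lycaon, Nomascus, Oryza

The clade containing exactly {Abies, Sorghum, Vulpes} attaches to the tree at the node subtending ((Cricetus,((Clostridium,Lycaon,Hylobates),(Oryza,Klebsiella,Nomascus))),(Sorghum,(Abies,Vulpes))).
The other lineage descending from that same node — the sister group — is (Cricetus,((Clostridium,Lycaon,Hylobates),(Oryza,Klebsiella,Nomascus))); its 7 tips in alphabetical order are the answer.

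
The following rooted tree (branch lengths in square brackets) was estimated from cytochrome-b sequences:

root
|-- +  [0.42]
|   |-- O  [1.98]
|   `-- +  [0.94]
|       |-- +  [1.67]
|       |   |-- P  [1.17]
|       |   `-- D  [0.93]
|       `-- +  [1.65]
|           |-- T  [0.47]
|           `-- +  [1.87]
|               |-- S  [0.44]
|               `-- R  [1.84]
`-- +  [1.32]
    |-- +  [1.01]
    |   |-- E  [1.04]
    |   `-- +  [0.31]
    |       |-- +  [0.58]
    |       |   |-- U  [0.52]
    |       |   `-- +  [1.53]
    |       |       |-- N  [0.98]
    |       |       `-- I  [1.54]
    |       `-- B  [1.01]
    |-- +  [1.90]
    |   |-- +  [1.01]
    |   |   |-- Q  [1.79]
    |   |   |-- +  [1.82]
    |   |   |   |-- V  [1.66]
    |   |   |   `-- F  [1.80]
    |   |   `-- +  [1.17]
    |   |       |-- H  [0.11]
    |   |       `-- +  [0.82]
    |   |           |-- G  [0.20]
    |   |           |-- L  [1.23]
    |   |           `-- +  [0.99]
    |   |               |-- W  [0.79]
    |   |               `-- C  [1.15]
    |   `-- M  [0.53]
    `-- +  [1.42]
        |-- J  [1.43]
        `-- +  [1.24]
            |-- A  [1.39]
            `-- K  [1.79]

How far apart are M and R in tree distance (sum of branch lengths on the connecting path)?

10.47

The path runs M → … → MRCA → … → R; the MRCA is the root of the tree.
Branch lengths along that path: 0.53 + 1.90 + 1.32 + 0.42 + 0.94 + 1.65 + 1.87 + 1.84 = 10.47.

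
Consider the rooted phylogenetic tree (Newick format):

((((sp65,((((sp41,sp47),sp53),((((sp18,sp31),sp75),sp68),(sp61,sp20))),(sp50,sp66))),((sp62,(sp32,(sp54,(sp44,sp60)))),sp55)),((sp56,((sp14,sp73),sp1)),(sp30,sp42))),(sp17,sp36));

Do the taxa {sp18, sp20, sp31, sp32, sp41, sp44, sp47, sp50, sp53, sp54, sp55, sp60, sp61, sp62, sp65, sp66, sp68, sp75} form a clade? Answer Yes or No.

The most recent common ancestor of these taxa subtends ((sp65,((((sp41,sp47),sp53),((((sp18,sp31),sp75),sp68),(sp61,sp20))),(sp50,sp66))),((sp62,(sp32,(sp54,(sp44,sp60)))),sp55)).
That clade has exactly 18 tips — every listed taxon and nothing else — so the group is monophyletic.

Yes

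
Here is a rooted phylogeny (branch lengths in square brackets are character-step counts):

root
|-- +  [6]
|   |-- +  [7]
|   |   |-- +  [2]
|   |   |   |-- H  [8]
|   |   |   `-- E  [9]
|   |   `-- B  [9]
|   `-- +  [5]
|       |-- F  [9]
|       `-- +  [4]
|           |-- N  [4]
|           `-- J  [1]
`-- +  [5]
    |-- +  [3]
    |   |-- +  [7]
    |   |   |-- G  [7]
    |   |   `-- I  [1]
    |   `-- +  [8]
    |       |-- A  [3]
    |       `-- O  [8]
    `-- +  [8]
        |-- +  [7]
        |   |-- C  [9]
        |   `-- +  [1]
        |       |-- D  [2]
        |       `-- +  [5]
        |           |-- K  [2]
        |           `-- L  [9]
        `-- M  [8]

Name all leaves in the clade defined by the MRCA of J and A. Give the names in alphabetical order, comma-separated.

A, B, C, D, E, F, G, H, I, J, K, L, M, N, O

Tracing J: it sits inside (N,J).
Tracing A: it sits inside (A,O).
The smallest clade enclosing both is the whole tree (their MRCA is the root), so the answer is all 15 tips in alphabetical order.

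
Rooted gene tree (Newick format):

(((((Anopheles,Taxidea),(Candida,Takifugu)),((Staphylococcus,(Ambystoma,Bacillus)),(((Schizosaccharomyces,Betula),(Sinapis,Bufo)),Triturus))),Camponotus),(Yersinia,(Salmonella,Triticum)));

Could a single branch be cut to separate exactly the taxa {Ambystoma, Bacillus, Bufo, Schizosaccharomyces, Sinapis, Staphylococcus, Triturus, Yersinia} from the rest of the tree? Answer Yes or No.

The MRCA of the listed taxa is the root, so the smallest clade containing them is the whole tree.
That clade also contains Anopheles, Betula, Camponotus, Candida, Salmonella, Takifugu, Taxidea, Triticum, which are not in the proposed group, so the group is not monophyletic.

No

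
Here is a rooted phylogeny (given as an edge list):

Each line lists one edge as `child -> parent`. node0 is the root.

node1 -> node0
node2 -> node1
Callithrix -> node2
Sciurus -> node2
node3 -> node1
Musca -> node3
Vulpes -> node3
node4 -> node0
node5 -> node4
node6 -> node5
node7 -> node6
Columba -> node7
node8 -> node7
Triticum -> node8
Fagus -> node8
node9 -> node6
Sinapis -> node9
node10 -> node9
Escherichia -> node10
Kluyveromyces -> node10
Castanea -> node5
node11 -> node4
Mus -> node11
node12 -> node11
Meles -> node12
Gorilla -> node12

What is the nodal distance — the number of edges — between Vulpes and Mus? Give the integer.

The MRCA of Vulpes and Mus is the root of the tree.
From Vulpes up to that node: 3 branches. From Mus up to the same node: 3 branches. Total: 3 + 3 = 6.

6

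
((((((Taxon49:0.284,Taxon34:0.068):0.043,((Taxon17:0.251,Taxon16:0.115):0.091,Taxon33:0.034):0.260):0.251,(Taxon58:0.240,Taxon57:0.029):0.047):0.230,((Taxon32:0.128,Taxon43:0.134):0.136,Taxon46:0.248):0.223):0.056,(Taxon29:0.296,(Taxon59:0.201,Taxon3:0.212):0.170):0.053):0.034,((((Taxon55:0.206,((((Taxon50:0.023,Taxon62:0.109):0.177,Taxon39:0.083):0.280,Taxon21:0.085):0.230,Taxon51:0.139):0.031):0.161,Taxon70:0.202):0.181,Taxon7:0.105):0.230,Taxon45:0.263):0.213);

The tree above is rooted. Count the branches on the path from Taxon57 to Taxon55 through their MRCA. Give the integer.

10

The MRCA of Taxon57 and Taxon55 is the root of the tree.
From Taxon57 up to that node: 5 branches. From Taxon55 up to the same node: 5 branches. Total: 5 + 5 = 10.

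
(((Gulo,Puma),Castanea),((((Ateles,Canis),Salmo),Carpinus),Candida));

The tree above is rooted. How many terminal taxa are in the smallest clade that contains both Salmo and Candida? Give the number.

The MRCA of Salmo and Candida is the node subtending ((((Ateles,Canis),Salmo),Carpinus),Candida).
That clade contains 5 terminal taxa: Ateles, Candida, Canis, Carpinus, Salmo.

5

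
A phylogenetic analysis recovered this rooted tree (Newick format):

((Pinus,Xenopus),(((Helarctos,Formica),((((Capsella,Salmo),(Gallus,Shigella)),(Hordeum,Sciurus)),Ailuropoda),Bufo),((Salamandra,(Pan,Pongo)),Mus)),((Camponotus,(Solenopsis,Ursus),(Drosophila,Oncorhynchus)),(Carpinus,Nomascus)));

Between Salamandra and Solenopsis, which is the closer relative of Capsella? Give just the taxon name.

Salamandra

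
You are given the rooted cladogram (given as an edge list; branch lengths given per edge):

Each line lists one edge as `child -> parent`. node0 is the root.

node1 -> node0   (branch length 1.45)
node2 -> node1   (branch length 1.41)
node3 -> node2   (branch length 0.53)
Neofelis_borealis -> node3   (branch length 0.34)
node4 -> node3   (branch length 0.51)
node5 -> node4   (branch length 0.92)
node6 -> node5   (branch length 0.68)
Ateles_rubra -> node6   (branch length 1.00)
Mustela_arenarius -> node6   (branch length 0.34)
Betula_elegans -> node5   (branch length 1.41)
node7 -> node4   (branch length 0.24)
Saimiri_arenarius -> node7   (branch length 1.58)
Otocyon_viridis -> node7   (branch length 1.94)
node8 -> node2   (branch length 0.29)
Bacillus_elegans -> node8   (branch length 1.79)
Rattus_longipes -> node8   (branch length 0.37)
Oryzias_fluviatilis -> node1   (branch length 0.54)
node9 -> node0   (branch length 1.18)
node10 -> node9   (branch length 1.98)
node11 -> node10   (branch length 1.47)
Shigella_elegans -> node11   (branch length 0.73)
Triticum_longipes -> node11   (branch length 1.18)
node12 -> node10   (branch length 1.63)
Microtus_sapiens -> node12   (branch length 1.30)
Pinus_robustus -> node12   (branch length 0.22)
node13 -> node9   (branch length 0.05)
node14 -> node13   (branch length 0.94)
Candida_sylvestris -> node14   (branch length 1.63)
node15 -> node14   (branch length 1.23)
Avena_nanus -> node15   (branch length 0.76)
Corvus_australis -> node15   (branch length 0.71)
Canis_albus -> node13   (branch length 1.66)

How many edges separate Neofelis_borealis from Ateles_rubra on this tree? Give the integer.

The MRCA of Neofelis_borealis and Ateles_rubra is the node subtending (Neofelis_borealis,(((Ateles_rubra,Mustela_arenarius),Betula_elegans),(Saimiri_arenarius,Otocyon_viridis))).
From Neofelis_borealis up to that node: 1 branch. From Ateles_rubra up to the same node: 4 branches. Total: 1 + 4 = 5.

5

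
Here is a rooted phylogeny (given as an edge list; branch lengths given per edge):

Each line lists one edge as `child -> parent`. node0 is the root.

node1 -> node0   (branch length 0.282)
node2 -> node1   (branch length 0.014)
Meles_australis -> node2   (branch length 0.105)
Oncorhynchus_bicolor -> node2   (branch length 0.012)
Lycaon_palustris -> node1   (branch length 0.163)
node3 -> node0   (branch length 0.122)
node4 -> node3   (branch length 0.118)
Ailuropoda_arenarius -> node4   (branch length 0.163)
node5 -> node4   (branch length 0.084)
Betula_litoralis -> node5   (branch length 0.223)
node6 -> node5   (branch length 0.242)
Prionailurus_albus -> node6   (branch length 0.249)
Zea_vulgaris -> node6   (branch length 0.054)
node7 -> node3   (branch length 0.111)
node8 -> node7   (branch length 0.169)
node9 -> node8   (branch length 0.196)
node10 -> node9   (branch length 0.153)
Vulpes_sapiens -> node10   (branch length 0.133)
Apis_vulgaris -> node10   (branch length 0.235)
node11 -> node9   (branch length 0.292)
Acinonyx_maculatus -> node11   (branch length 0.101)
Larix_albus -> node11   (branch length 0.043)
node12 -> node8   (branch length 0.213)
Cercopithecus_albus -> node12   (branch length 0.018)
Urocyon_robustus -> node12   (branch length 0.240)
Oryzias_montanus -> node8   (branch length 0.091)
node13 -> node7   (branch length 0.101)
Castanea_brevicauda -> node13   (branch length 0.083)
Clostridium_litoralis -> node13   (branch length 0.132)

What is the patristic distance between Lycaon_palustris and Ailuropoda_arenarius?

0.848

The path runs Lycaon_palustris → … → MRCA → … → Ailuropoda_arenarius; the MRCA is the root of the tree.
Branch lengths along that path: 0.163 + 0.282 + 0.122 + 0.118 + 0.163 = 0.848.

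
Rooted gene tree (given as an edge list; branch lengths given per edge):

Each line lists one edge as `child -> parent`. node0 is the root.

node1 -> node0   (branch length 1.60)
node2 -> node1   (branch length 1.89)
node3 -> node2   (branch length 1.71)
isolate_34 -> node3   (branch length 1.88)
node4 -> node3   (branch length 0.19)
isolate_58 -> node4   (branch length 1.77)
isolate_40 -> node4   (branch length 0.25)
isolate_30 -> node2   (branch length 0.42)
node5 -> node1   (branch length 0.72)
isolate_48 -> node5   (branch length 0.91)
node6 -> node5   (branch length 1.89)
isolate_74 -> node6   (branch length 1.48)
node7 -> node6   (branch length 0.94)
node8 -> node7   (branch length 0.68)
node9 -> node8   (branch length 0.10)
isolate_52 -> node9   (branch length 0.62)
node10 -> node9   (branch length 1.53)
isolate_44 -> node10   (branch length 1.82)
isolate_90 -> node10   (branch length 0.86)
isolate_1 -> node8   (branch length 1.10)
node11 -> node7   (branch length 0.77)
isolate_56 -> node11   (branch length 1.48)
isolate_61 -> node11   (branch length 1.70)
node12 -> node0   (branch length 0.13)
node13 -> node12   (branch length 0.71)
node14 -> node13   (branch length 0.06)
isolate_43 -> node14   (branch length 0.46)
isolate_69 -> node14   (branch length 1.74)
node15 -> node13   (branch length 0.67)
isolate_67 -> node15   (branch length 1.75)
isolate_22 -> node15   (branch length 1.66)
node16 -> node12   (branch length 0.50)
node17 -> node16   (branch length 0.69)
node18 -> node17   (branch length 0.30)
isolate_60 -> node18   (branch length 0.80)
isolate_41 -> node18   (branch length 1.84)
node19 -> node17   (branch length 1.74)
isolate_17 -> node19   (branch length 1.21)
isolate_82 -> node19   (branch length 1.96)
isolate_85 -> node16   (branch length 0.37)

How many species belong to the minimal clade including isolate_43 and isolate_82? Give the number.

9

The MRCA of isolate_43 and isolate_82 is the node subtending (((isolate_43,isolate_69),(isolate_67,isolate_22)),(((isolate_60,isolate_41),(isolate_17,isolate_82)),isolate_85)).
That clade contains 9 terminal taxa: isolate_17, isolate_22, isolate_41, isolate_43, isolate_60, isolate_67, isolate_69, isolate_82, isolate_85.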